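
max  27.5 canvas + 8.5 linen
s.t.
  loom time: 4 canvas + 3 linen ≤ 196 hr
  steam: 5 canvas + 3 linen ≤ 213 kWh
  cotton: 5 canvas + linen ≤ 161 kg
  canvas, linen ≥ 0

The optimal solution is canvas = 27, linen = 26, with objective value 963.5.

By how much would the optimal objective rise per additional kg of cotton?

At the optimum: loom time uses 186 of 196 (slack = 10); steam uses 213 of 213 (binding); cotton uses 161 of 161 (binding).
Slack constraints have shadow price 0 (complementary slackness).
Dual feasibility on the basic columns requires 5·y_steam + 5·y_cotton = 27.5, 3·y_steam + 1·y_cotton = 8.5.
→ y_steam = 1.5 and y_cotton = 4.
Shadow price of cotton = 4.

4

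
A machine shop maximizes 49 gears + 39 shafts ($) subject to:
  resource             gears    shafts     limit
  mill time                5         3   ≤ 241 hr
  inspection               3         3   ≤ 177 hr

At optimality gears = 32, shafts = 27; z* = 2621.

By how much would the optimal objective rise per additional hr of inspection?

Check each constraint at x*: mill time 241/241 (tight); inspection 177/177 (tight).
From A_Bᵀ y = c: 5·y_mill time + 3·y_inspection = 49; 3·y_mill time + 3·y_inspection = 39.
Solving: y_mill time = 5, y_inspection = 8.
Shadow price of inspection = 8.

8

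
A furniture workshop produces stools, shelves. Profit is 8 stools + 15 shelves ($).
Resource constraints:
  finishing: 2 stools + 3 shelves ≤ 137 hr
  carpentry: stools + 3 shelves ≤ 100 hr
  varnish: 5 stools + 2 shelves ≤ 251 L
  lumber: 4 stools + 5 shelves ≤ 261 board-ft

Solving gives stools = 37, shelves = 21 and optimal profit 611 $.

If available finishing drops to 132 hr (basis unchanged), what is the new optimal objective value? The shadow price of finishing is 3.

596

Δb = -5, so new z* = 611 + (3)·(-5) = 611 − 15 = 596.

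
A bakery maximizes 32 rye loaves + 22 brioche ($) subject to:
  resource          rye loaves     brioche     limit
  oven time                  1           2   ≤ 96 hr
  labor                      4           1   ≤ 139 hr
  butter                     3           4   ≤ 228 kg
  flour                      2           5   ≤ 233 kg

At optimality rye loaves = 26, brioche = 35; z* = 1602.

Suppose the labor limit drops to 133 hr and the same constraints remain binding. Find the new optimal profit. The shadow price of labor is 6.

Δb = -6, so new z* = 1602 + (6)·(-6) = 1602 − 36 = 1566.

1566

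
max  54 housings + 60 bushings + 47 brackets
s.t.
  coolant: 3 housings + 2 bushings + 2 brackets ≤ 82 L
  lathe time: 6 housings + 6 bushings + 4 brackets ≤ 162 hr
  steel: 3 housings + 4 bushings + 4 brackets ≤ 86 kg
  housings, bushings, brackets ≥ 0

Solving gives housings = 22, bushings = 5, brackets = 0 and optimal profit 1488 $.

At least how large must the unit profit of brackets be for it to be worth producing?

48

Check each constraint at x*: coolant 76/82 (slack 6); lathe time 162/162 (tight); steel 86/86 (tight).
Since coolant is not tight, its dual is 0.
From A_Bᵀ y = c: 6·y_lathe time + 3·y_steel = 54; 6·y_lathe time + 4·y_steel = 60.
→ y_lathe time = 6 and y_steel = 6.
brackets enters the basis when its profit ≥ yᵀa₃ = 6·4 + 6·4 = 48.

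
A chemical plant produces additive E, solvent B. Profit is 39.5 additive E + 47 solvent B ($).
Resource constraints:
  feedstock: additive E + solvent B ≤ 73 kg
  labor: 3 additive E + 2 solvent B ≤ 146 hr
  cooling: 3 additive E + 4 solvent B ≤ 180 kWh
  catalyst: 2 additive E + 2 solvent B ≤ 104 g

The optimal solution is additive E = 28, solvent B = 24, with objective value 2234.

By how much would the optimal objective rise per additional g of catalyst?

8.5

At the optimum: feedstock uses 52 of 73 (slack = 21); labor uses 132 of 146 (slack = 14); cooling uses 180 of 180 (binding); catalyst uses 104 of 104 (binding).
Since feedstock, labor are not tight, their duals are 0.
The binding rows give the dual system: 3·y_cooling + 2·y_catalyst = 39.5 and 4·y_cooling + 2·y_catalyst = 47.
Solving: y_cooling = 7.5, y_catalyst = 8.5.
Shadow price of catalyst = 8.5.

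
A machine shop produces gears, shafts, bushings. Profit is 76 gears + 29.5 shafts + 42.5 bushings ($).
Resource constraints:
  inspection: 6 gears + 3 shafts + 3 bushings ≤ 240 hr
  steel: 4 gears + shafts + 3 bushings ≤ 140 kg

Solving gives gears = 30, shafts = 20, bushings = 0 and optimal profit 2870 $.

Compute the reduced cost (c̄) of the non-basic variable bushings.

Both inspection and steel are binding at x*.
From A_Bᵀ y = c: 6·y_inspection + 4·y_steel = 76; 3·y_inspection + 1·y_steel = 29.5.
Solving: y_inspection = 7, y_steel = 8.5.
Reduced cost of bushings: c₃ − yᵀa₃ = 42.5 − (7·3 + 8.5·3) = 42.5 − 46.5 = -4.

-4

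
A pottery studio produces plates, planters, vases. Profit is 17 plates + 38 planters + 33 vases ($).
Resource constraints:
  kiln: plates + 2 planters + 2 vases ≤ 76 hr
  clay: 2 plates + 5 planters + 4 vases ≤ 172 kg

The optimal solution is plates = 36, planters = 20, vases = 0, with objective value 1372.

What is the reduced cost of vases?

-1

Check each constraint at x*: kiln 76/76 (tight); clay 172/172 (tight).
Dual feasibility on the basic columns requires 1·y_kiln + 2·y_clay = 17, 2·y_kiln + 5·y_clay = 38.
This yields shadow prices y_kiln = 9, y_clay = 4.
Reduced cost of vases: c₃ − yᵀa₃ = 33 − (9·2 + 4·4) = 33 − 34 = -1.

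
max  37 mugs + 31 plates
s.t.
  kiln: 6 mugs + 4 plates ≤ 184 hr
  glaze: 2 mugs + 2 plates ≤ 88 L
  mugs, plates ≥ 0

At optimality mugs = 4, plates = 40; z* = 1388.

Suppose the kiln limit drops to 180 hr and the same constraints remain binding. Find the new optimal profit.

1376

Check each constraint at x*: kiln 184/184 (tight); glaze 88/88 (tight).
Dual feasibility on the basic columns requires 6·y_kiln + 2·y_glaze = 37, 4·y_kiln + 2·y_glaze = 31.
This yields shadow prices y_kiln = 3, y_glaze = 9.5.
Δz = y_kiln·Δb = 3 × (-4) = -12, so new z* = 1388 − 12 = 1376.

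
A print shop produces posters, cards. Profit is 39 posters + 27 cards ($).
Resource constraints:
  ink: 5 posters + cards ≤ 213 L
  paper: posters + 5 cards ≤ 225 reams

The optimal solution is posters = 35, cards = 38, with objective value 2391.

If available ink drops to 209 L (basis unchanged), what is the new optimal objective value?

2363

Check each constraint at x*: ink 213/213 (tight); paper 225/225 (tight).
From A_Bᵀ y = c: 5·y_ink + 1·y_paper = 39; 1·y_ink + 5·y_paper = 27.
Solving: y_ink = 7, y_paper = 4.
Δz = y_ink·Δb = 7 × (-4) = -28, so new z* = 2391 − 28 = 2363.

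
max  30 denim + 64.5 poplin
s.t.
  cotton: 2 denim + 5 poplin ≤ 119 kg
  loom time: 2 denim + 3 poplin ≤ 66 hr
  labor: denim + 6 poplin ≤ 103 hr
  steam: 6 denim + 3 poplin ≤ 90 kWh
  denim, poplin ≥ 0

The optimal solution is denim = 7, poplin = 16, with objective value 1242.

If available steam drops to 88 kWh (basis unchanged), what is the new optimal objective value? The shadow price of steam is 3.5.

Δb = -2, so new z* = 1242 + (3.5)·(-2) = 1242 − 7 = 1235.

1235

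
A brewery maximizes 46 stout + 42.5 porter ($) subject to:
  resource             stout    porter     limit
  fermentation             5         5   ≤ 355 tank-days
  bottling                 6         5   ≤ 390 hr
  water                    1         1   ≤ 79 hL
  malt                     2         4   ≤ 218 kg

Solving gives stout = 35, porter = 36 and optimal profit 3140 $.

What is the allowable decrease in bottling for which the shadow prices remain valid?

2

Binding constraints: fermentation, bottling. The basis is B = [[5,5],[6,5]] with det -5.
Per unit decrease in bottling, x* moves by d = (-1, 1).
The basis stays optimal until malt becomes binding; allowable decrease = 2 hr.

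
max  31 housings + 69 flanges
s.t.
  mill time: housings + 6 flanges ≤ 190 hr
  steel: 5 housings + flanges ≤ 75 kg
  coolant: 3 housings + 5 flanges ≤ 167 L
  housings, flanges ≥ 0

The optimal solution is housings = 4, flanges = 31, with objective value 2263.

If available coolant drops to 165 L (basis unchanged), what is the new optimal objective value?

Binding: mill time and coolant. Non-binding: steel (24 unused).
Since steel is not tight, its dual is 0.
Dual feasibility on the basic columns requires 1·y_mill time + 3·y_coolant = 31, 6·y_mill time + 5·y_coolant = 69.
→ y_mill time = 4 and y_coolant = 9.
Δz = y_coolant·Δb = 9 × (-2) = -18, so new z* = 2263 − 18 = 2245.

2245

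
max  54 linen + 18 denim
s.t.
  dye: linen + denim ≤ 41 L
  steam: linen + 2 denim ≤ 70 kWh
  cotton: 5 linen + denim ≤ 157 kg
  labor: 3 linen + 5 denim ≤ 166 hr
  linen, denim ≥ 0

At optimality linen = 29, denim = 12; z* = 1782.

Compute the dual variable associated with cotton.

At the optimum: dye uses 41 of 41 (binding); steam uses 53 of 70 (slack = 17); cotton uses 157 of 157 (binding); labor uses 147 of 166 (slack = 19).
Since steam, labor are not tight, their duals are 0.
From A_Bᵀ y = c: 1·y_dye + 5·y_cotton = 54; 1·y_dye + 1·y_cotton = 18.
Solving: y_dye = 9, y_cotton = 9.
Shadow price of cotton = 9.

9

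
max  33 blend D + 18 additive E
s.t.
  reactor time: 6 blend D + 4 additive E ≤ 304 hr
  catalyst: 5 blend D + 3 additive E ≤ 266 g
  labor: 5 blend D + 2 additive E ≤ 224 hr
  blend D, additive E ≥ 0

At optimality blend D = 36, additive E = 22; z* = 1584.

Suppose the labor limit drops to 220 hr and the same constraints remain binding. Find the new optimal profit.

1572

Check each constraint at x*: reactor time 304/304 (tight); catalyst 246/266 (slack 20); labor 224/224 (tight).
Since catalyst is not tight, its dual is 0.
From A_Bᵀ y = c: 6·y_reactor time + 5·y_labor = 33; 4·y_reactor time + 2·y_labor = 18.
Solving: y_reactor time = 3, y_labor = 3.
Δz = y_labor·Δb = 3 × (-4) = -12, so new z* = 1584 − 12 = 1572.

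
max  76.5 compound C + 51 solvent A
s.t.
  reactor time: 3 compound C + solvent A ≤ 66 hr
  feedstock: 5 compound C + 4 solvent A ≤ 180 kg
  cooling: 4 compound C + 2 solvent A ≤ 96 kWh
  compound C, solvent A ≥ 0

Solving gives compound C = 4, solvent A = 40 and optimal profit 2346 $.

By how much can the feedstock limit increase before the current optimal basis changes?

12

Binding constraints: feedstock, cooling. The basis is B = [[5,4],[4,2]] with det -6.
Per unit increase in feedstock, x* moves by d = (-0.3333, 0.6667).
The basis stays optimal until compound C reaches 0; allowable increase = 12 kg.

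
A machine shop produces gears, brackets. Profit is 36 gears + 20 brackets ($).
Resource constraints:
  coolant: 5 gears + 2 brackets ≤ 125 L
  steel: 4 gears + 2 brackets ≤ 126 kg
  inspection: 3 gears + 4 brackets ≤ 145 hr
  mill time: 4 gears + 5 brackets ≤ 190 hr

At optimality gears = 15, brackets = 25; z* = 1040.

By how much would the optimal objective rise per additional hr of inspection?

Binding: coolant and inspection. Non-binding: steel (16 unused), mill time (5 unused).
Since steel, mill time are not tight, their duals are 0.
From A_Bᵀ y = c: 5·y_coolant + 3·y_inspection = 36; 2·y_coolant + 4·y_inspection = 20.
Solving: y_coolant = 6, y_inspection = 2.
Shadow price of inspection = 2.

2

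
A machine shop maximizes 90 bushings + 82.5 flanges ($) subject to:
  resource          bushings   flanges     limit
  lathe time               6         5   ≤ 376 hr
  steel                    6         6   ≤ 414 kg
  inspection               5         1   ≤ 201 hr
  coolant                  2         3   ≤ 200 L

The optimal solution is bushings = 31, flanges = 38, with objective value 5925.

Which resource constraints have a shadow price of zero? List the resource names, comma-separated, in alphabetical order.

lathe time: 376/376 (binding)
steel: 414/414 (binding)
inspection: 193/201 (slack 8)
coolant: 176/200 (slack 24)
By complementary slackness, a constraint with positive slack has shadow price 0 → coolant, inspection.

coolant, inspection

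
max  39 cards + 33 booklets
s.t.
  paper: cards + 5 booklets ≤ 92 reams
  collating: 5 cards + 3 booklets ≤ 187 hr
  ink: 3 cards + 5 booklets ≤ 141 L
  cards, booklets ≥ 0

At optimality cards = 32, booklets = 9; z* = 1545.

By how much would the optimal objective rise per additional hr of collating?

Check each constraint at x*: paper 77/92 (slack 15); collating 187/187 (tight); ink 141/141 (tight).
By complementary slackness, y = 0 for the non-binding constraint.
The binding rows give the dual system: 5·y_collating + 3·y_ink = 39 and 3·y_collating + 5·y_ink = 33.
Solving: y_collating = 6, y_ink = 3.
Shadow price of collating = 6.

6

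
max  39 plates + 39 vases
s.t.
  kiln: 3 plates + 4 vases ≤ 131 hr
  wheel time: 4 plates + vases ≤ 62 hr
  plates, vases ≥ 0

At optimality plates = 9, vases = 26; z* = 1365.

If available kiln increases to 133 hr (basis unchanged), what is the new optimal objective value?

Both kiln and wheel time are binding at x*.
Dual feasibility on the basic columns requires 3·y_kiln + 4·y_wheel time = 39, 4·y_kiln + 1·y_wheel time = 39.
Solving: y_kiln = 9, y_wheel time = 3.
Δz = y_kiln·Δb = 9 × (2) = 18, so new z* = 1365 + 18 = 1383.

1383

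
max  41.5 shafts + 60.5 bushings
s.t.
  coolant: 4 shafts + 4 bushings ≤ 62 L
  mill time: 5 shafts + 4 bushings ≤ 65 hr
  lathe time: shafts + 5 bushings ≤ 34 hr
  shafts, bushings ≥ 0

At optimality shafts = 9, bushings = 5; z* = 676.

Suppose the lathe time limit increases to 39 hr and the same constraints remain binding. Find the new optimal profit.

Binding: mill time and lathe time. Non-binding: coolant (6 unused).
Slack constraints have shadow price 0 (complementary slackness).
The binding rows give the dual system: 5·y_mill time + 1·y_lathe time = 41.5 and 4·y_mill time + 5·y_lathe time = 60.5.
Solving: y_mill time = 7, y_lathe time = 6.5.
Δz = y_lathe time·Δb = 6.5 × (5) = 32.5, so new z* = 676 + 32.5 = 708.5.

708.5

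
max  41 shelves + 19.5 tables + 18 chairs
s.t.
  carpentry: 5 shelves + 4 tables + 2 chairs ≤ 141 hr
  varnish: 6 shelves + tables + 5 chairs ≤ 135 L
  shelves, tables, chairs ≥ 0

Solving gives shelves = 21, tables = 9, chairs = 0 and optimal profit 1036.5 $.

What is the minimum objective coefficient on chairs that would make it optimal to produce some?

At the optimum: carpentry uses 141 of 141 (binding); varnish uses 135 of 135 (binding).
The binding rows give the dual system: 5·y_carpentry + 6·y_varnish = 41 and 4·y_carpentry + 1·y_varnish = 19.5.
This yields shadow prices y_carpentry = 4, y_varnish = 3.5.
chairs enters the basis when its profit ≥ yᵀa₃ = 4·2 + 3.5·5 = 25.5.

25.5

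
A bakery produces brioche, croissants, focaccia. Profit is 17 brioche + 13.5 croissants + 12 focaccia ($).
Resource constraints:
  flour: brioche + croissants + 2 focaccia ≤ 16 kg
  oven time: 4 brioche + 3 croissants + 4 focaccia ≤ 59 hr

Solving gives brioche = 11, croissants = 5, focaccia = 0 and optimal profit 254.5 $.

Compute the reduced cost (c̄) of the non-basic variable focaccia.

Check each constraint at x*: flour 16/16 (tight); oven time 59/59 (tight).
From A_Bᵀ y = c: 1·y_flour + 4·y_oven time = 17; 1·y_flour + 3·y_oven time = 13.5.
Solving: y_flour = 3, y_oven time = 3.5.
Reduced cost of focaccia: c₃ − yᵀa₃ = 12 − (3·2 + 3.5·4) = 12 − 20 = -8.

-8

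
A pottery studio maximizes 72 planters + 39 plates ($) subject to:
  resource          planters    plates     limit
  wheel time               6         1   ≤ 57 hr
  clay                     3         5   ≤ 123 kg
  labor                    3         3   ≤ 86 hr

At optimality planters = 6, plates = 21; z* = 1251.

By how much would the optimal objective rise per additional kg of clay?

6

At the optimum: wheel time uses 57 of 57 (binding); clay uses 123 of 123 (binding); labor uses 81 of 86 (slack = 5).
By complementary slackness, y = 0 for the non-binding constraint.
From A_Bᵀ y = c: 6·y_wheel time + 3·y_clay = 72; 1·y_wheel time + 5·y_clay = 39.
→ y_wheel time = 9 and y_clay = 6.
Shadow price of clay = 6.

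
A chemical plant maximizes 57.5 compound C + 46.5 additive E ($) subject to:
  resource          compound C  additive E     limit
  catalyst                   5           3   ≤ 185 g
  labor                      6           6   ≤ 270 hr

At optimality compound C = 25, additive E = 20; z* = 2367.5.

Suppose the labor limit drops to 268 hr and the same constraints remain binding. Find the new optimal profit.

At the optimum: catalyst uses 185 of 185 (binding); labor uses 270 of 270 (binding).
The binding rows give the dual system: 5·y_catalyst + 6·y_labor = 57.5 and 3·y_catalyst + 6·y_labor = 46.5.
This yields shadow prices y_catalyst = 5.5, y_labor = 5.
Δz = y_labor·Δb = 5 × (-2) = -10, so new z* = 2367.5 − 10 = 2357.5.

2357.5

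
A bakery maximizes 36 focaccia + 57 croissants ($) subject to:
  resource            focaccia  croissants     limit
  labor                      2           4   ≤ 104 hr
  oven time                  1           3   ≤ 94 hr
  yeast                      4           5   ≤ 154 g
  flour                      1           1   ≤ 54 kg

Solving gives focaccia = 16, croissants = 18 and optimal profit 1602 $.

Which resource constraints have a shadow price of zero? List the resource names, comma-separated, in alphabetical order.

flour, oven time

labor: 104/104 (binding)
oven time: 70/94 (slack 24)
yeast: 154/154 (binding)
flour: 34/54 (slack 20)
By complementary slackness, a constraint with positive slack has shadow price 0 → flour, oven time.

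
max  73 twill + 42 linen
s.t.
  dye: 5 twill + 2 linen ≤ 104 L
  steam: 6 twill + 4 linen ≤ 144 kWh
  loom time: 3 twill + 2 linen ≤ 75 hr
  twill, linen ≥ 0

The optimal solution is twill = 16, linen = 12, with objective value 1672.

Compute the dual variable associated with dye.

5

Binding: dye and steam. Non-binding: loom time (3 unused).
Since loom time is not tight, its dual is 0.
Dual feasibility on the basic columns requires 5·y_dye + 6·y_steam = 73, 2·y_dye + 4·y_steam = 42.
→ y_dye = 5 and y_steam = 8.
Shadow price of dye = 5.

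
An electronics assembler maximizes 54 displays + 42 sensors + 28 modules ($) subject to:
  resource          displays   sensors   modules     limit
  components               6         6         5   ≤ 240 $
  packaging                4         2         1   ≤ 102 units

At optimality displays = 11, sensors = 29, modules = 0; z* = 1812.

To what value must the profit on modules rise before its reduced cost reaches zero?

Check each constraint at x*: components 240/240 (tight); packaging 102/102 (tight).
The binding rows give the dual system: 6·y_components + 4·y_packaging = 54 and 6·y_components + 2·y_packaging = 42.
→ y_components = 5 and y_packaging = 6.
modules enters the basis when its profit ≥ yᵀa₃ = 5·5 + 6·1 = 31.

31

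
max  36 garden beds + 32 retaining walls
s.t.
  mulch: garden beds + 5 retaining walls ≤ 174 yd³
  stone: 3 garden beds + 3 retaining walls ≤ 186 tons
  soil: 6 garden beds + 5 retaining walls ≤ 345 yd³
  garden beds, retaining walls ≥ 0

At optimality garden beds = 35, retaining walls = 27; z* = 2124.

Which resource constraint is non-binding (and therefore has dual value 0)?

mulch

mulch: 170/174 (slack 4)
stone: 186/186 (binding)
soil: 345/345 (binding)
By complementary slackness, a constraint with positive slack has shadow price 0 → mulch.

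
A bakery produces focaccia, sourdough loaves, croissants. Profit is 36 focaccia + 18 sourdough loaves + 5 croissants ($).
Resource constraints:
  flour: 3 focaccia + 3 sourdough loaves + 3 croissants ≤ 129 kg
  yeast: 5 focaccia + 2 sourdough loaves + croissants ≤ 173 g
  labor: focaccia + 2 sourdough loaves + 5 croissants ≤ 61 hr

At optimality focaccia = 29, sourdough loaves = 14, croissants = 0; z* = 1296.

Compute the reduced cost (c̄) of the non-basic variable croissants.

Binding: flour and yeast. Non-binding: labor (4 unused).
By complementary slackness, y = 0 for the non-binding constraint.
From A_Bᵀ y = c: 3·y_flour + 5·y_yeast = 36; 3·y_flour + 2·y_yeast = 18.
→ y_flour = 2 and y_yeast = 6.
Reduced cost of croissants: c₃ − yᵀa₃ = 5 − (2·3 + 6·1) = 5 − 12 = -7.

-7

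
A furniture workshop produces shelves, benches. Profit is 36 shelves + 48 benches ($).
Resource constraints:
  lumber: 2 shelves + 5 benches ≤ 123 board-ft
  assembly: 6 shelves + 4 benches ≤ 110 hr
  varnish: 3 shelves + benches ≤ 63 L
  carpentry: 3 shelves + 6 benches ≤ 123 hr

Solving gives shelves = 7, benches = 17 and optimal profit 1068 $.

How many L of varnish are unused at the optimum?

varnish used = 3·7 + 1·17 = 38; slack = 63 − 38 = 25.

25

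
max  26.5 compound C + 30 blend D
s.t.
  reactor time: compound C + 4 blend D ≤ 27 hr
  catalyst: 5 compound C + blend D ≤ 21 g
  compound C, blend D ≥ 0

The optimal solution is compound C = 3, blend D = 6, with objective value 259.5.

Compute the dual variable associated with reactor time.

Both reactor time and catalyst are binding at x*.
Dual feasibility on the basic columns requires 1·y_reactor time + 5·y_catalyst = 26.5, 4·y_reactor time + 1·y_catalyst = 30.
Solving: y_reactor time = 6.5, y_catalyst = 4.
Shadow price of reactor time = 6.5.

6.5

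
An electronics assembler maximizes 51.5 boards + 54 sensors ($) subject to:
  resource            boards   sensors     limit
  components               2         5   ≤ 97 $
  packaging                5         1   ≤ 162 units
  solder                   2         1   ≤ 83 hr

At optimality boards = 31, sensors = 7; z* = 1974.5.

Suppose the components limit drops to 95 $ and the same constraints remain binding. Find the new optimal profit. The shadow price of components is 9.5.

1955.5

Δb = -2, so new z* = 1974.5 + (9.5)·(-2) = 1974.5 − 19 = 1955.5.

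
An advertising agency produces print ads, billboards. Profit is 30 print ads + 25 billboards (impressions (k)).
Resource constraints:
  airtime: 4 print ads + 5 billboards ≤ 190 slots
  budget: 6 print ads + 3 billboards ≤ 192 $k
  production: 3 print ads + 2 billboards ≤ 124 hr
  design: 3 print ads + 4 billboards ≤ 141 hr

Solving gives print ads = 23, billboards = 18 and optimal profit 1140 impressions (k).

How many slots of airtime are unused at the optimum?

airtime used = 4·23 + 5·18 = 182; slack = 190 − 182 = 8.

8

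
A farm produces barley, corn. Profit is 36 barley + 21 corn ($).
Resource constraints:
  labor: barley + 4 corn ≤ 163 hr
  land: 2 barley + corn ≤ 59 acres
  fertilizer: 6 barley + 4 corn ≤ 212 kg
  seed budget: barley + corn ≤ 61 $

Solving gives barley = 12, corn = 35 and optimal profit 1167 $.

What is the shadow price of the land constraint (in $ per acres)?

9

Check each constraint at x*: labor 152/163 (slack 11); land 59/59 (tight); fertilizer 212/212 (tight); seed budget 47/61 (slack 14).
By complementary slackness, y = 0 for the non-binding constraints.
Dual feasibility on the basic columns requires 2·y_land + 6·y_fertilizer = 36, 1·y_land + 4·y_fertilizer = 21.
→ y_land = 9 and y_fertilizer = 3.
Shadow price of land = 9.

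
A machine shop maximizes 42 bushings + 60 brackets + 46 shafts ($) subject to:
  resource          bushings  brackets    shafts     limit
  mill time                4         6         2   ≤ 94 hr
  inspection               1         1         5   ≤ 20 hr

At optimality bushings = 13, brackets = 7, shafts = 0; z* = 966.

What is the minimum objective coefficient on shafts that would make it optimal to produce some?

48

Check each constraint at x*: mill time 94/94 (tight); inspection 20/20 (tight).
The binding rows give the dual system: 4·y_mill time + 1·y_inspection = 42 and 6·y_mill time + 1·y_inspection = 60.
This yields shadow prices y_mill time = 9, y_inspection = 6.
shafts enters the basis when its profit ≥ yᵀa₃ = 9·2 + 6·5 = 48.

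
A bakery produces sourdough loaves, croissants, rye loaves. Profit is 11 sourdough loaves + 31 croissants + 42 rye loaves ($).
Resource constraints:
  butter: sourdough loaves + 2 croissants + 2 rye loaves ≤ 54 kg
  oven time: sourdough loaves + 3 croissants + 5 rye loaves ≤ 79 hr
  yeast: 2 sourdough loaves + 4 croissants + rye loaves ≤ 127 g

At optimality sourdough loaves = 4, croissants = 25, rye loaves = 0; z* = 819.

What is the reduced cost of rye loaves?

-7

Binding: butter and oven time. Non-binding: yeast (19 unused).
Since yeast is not tight, its dual is 0.
From A_Bᵀ y = c: 1·y_butter + 1·y_oven time = 11; 2·y_butter + 3·y_oven time = 31.
→ y_butter = 2 and y_oven time = 9.
Reduced cost of rye loaves: c₃ − yᵀa₃ = 42 − (2·2 + 9·5) = 42 − 49 = -7.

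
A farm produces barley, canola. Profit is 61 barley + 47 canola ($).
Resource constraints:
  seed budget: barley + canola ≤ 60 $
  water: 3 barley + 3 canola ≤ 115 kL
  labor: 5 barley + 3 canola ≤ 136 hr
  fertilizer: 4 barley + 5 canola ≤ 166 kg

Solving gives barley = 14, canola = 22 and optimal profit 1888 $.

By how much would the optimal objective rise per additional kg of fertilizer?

4

Binding: labor and fertilizer. Non-binding: seed budget (24 unused), water (7 unused).
Slack constraints have shadow price 0 (complementary slackness).
From A_Bᵀ y = c: 5·y_labor + 4·y_fertilizer = 61; 3·y_labor + 5·y_fertilizer = 47.
→ y_labor = 9 and y_fertilizer = 4.
Shadow price of fertilizer = 4.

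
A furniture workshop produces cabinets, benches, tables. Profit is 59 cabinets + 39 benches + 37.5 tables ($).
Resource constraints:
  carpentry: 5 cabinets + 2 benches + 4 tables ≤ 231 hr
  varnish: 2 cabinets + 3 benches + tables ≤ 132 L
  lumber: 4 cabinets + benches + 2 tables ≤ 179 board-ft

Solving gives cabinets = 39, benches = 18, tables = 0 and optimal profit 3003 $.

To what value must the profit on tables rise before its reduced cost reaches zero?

At the optimum: carpentry uses 231 of 231 (binding); varnish uses 132 of 132 (binding); lumber uses 174 of 179 (slack = 5).
Since lumber is not tight, its dual is 0.
The binding rows give the dual system: 5·y_carpentry + 2·y_varnish = 59 and 2·y_carpentry + 3·y_varnish = 39.
This yields shadow prices y_carpentry = 9, y_varnish = 7.
tables enters the basis when its profit ≥ yᵀa₃ = 9·4 + 7·1 = 43.

43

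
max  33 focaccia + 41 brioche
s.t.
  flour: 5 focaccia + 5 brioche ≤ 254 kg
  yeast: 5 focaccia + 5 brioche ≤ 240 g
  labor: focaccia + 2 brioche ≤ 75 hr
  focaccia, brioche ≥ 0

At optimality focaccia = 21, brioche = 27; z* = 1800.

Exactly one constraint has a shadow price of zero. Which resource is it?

flour

flour: 240/254 (slack 14)
yeast: 240/240 (binding)
labor: 75/75 (binding)
By complementary slackness, a constraint with positive slack has shadow price 0 → flour.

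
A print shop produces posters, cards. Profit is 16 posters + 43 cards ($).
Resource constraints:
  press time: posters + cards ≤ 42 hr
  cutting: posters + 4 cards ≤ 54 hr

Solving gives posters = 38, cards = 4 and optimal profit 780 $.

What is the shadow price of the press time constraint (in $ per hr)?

Check each constraint at x*: press time 42/42 (tight); cutting 54/54 (tight).
The binding rows give the dual system: 1·y_press time + 1·y_cutting = 16 and 1·y_press time + 4·y_cutting = 43.
This yields shadow prices y_press time = 7, y_cutting = 9.
Shadow price of press time = 7.

7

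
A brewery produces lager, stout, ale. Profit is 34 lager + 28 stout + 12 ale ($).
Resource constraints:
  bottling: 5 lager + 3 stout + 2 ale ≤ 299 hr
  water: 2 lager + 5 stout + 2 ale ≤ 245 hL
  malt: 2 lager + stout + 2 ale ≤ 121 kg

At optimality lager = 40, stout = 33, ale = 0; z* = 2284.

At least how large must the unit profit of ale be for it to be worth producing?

Check each constraint at x*: bottling 299/299 (tight); water 245/245 (tight); malt 113/121 (slack 8).
By complementary slackness, y = 0 for the non-binding constraint.
Dual feasibility on the basic columns requires 5·y_bottling + 2·y_water = 34, 3·y_bottling + 5·y_water = 28.
This yields shadow prices y_bottling = 6, y_water = 2.
ale enters the basis when its profit ≥ yᵀa₃ = 6·2 + 2·2 = 16.

16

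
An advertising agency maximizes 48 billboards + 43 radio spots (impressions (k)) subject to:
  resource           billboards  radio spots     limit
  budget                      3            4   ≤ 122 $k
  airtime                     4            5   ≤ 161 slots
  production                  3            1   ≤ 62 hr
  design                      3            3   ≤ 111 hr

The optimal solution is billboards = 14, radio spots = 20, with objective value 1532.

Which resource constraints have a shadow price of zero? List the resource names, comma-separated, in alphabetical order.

budget: 122/122 (binding)
airtime: 156/161 (slack 5)
production: 62/62 (binding)
design: 102/111 (slack 9)
By complementary slackness, a constraint with positive slack has shadow price 0 → airtime, design.

airtime, design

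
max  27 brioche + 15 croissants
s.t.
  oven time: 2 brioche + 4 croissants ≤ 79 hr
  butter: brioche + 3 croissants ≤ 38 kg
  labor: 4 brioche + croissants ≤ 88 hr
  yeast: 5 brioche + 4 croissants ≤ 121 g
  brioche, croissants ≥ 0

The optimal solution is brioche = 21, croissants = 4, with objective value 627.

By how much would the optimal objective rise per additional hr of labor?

3

Check each constraint at x*: oven time 58/79 (slack 21); butter 33/38 (slack 5); labor 88/88 (tight); yeast 121/121 (tight).
Since oven time, butter are not tight, their duals are 0.
The binding rows give the dual system: 4·y_labor + 5·y_yeast = 27 and 1·y_labor + 4·y_yeast = 15.
This yields shadow prices y_labor = 3, y_yeast = 3.
Shadow price of labor = 3.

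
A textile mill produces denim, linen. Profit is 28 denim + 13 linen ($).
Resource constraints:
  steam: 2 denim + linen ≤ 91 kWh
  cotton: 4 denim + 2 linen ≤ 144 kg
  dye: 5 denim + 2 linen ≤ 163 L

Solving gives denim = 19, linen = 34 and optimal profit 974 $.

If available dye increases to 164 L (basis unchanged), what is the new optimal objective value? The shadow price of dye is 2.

976

Δb = 1, so new z* = 974 + (2)·(1) = 974 + 2 = 976.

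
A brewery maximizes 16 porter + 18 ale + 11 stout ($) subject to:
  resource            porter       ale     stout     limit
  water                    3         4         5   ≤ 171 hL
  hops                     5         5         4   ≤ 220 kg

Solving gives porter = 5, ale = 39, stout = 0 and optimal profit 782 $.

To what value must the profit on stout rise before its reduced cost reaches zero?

Check each constraint at x*: water 171/171 (tight); hops 220/220 (tight).
From A_Bᵀ y = c: 3·y_water + 5·y_hops = 16; 4·y_water + 5·y_hops = 18.
Solving: y_water = 2, y_hops = 2.
stout enters the basis when its profit ≥ yᵀa₃ = 2·5 + 2·4 = 18.

18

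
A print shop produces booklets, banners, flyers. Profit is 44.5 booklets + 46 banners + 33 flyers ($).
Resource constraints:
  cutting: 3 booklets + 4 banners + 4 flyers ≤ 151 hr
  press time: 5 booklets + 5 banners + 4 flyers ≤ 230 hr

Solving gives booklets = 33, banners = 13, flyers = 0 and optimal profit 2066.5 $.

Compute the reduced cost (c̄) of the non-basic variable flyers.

-5

Both cutting and press time are binding at x*.
Dual feasibility on the basic columns requires 3·y_cutting + 5·y_press time = 44.5, 4·y_cutting + 5·y_press time = 46.
→ y_cutting = 1.5 and y_press time = 8.
Reduced cost of flyers: c₃ − yᵀa₃ = 33 − (1.5·4 + 8·4) = 33 − 38 = -5.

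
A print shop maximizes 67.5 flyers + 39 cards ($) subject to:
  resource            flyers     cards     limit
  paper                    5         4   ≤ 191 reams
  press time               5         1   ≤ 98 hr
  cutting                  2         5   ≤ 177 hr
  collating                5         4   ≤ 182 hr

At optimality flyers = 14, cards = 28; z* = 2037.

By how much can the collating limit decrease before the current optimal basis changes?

84

Binding constraints: press time, collating. The basis is B = [[5,1],[5,4]] with det 15.
Per unit decrease in collating, x* moves by d = (0.0667, -0.3333).
The basis stays optimal until cards reaches 0; allowable decrease = 84 hr.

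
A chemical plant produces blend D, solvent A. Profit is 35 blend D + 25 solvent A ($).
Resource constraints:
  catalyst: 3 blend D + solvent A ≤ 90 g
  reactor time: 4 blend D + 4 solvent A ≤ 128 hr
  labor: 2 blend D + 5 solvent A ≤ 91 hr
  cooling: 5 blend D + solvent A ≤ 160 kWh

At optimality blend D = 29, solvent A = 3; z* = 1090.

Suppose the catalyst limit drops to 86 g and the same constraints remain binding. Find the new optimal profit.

Check each constraint at x*: catalyst 90/90 (tight); reactor time 128/128 (tight); labor 73/91 (slack 18); cooling 148/160 (slack 12).
Since labor, cooling are not tight, their duals are 0.
Dual feasibility on the basic columns requires 3·y_catalyst + 4·y_reactor time = 35, 1·y_catalyst + 4·y_reactor time = 25.
→ y_catalyst = 5 and y_reactor time = 5.
Δz = y_catalyst·Δb = 5 × (-4) = -20, so new z* = 1090 − 20 = 1070.

1070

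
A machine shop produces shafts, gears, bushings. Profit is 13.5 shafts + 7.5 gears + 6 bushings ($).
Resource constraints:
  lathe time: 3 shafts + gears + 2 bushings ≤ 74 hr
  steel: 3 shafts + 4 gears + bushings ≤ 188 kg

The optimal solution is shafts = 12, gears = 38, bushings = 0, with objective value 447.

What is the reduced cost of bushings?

Check each constraint at x*: lathe time 74/74 (tight); steel 188/188 (tight).
Dual feasibility on the basic columns requires 3·y_lathe time + 3·y_steel = 13.5, 1·y_lathe time + 4·y_steel = 7.5.
→ y_lathe time = 3.5 and y_steel = 1.
Reduced cost of bushings: c₃ − yᵀa₃ = 6 − (3.5·2 + 1·1) = 6 − 8 = -2.

-2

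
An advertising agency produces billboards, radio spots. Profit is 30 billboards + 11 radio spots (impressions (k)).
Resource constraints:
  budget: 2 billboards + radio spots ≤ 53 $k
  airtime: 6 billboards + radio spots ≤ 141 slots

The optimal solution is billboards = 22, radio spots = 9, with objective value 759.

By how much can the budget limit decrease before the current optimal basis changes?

6

Binding constraints: budget, airtime. The basis is B = [[2,1],[6,1]] with det -4.
Per unit decrease in budget, x* moves by d = (0.25, -1.5).
The basis stays optimal until radio spots reaches 0; allowable decrease = 6 $k.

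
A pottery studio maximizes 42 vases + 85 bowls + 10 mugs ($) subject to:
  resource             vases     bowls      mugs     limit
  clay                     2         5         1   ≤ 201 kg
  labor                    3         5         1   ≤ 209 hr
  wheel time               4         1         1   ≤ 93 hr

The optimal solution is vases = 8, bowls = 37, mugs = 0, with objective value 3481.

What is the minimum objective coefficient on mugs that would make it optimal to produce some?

At the optimum: clay uses 201 of 201 (binding); labor uses 209 of 209 (binding); wheel time uses 69 of 93 (slack = 24).
By complementary slackness, y = 0 for the non-binding constraint.
Dual feasibility on the basic columns requires 2·y_clay + 3·y_labor = 42, 5·y_clay + 5·y_labor = 85.
Solving: y_clay = 9, y_labor = 8.
mugs enters the basis when its profit ≥ yᵀa₃ = 9·1 + 8·1 = 17.

17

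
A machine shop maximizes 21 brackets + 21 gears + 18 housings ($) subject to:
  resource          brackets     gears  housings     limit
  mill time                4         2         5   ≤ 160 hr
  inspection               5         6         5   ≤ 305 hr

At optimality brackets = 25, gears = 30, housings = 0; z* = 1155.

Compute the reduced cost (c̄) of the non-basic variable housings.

-4.5

At the optimum: mill time uses 160 of 160 (binding); inspection uses 305 of 305 (binding).
Dual feasibility on the basic columns requires 4·y_mill time + 5·y_inspection = 21, 2·y_mill time + 6·y_inspection = 21.
Solving: y_mill time = 1.5, y_inspection = 3.
Reduced cost of housings: c₃ − yᵀa₃ = 18 − (1.5·5 + 3·5) = 18 − 22.5 = -4.5.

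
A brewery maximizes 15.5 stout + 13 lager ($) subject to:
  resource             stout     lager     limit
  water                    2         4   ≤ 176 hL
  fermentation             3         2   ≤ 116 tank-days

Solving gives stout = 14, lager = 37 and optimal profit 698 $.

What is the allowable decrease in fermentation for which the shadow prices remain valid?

Binding constraints: water, fermentation. The basis is B = [[2,4],[3,2]] with det -8.
Per unit decrease in fermentation, x* moves by d = (-0.5, 0.25).
The basis stays optimal until stout reaches 0; allowable decrease = 28 tank-days.

28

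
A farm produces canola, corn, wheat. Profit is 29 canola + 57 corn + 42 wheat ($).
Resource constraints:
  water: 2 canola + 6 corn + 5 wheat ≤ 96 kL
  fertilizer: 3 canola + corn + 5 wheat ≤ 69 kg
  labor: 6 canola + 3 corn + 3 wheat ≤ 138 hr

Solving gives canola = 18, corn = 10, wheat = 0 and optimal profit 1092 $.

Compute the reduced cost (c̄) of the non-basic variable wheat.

At the optimum: water uses 96 of 96 (binding); fertilizer uses 64 of 69 (slack = 5); labor uses 138 of 138 (binding).
Slack constraints have shadow price 0 (complementary slackness).
Dual feasibility on the basic columns requires 2·y_water + 6·y_labor = 29, 6·y_water + 3·y_labor = 57.
This yields shadow prices y_water = 8.5, y_labor = 2.
Reduced cost of wheat: c₃ − yᵀa₃ = 42 − (8.5·5 + 2·3) = 42 − 48.5 = -6.5.

-6.5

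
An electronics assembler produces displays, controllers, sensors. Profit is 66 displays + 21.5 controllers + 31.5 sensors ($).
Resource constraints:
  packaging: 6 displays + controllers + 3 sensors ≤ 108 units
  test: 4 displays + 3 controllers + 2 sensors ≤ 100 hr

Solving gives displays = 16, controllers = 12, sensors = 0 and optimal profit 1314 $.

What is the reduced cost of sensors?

Check each constraint at x*: packaging 108/108 (tight); test 100/100 (tight).
The binding rows give the dual system: 6·y_packaging + 4·y_test = 66 and 1·y_packaging + 3·y_test = 21.5.
→ y_packaging = 8 and y_test = 4.5.
Reduced cost of sensors: c₃ − yᵀa₃ = 31.5 − (8·3 + 4.5·2) = 31.5 − 33 = -1.5.

-1.5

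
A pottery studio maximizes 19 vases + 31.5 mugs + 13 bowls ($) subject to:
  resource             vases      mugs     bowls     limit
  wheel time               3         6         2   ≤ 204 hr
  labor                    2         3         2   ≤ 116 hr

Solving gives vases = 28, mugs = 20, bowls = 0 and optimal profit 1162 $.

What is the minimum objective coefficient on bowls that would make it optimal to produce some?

17

Both wheel time and labor are binding at x*.
From A_Bᵀ y = c: 3·y_wheel time + 2·y_labor = 19; 6·y_wheel time + 3·y_labor = 31.5.
→ y_wheel time = 2 and y_labor = 6.5.
bowls enters the basis when its profit ≥ yᵀa₃ = 2·2 + 6.5·2 = 17.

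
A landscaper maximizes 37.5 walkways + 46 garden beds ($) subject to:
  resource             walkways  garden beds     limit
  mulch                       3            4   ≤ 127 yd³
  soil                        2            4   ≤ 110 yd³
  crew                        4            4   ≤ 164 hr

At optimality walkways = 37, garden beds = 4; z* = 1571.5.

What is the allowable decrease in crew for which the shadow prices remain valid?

20

Binding constraints: mulch, crew. The basis is B = [[3,4],[4,4]] with det -4.
Per unit decrease in crew, x* moves by d = (-1, 0.75).
The basis stays optimal until soil becomes binding; allowable decrease = 20 hr.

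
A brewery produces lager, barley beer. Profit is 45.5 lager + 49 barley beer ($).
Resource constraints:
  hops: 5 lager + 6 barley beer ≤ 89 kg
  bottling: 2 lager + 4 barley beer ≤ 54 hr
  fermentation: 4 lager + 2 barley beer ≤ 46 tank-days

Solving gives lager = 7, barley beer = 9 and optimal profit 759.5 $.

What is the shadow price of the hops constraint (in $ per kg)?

7.5

At the optimum: hops uses 89 of 89 (binding); bottling uses 50 of 54 (slack = 4); fermentation uses 46 of 46 (binding).
Slack constraints have shadow price 0 (complementary slackness).
Dual feasibility on the basic columns requires 5·y_hops + 4·y_fermentation = 45.5, 6·y_hops + 2·y_fermentation = 49.
This yields shadow prices y_hops = 7.5, y_fermentation = 2.
Shadow price of hops = 7.5.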